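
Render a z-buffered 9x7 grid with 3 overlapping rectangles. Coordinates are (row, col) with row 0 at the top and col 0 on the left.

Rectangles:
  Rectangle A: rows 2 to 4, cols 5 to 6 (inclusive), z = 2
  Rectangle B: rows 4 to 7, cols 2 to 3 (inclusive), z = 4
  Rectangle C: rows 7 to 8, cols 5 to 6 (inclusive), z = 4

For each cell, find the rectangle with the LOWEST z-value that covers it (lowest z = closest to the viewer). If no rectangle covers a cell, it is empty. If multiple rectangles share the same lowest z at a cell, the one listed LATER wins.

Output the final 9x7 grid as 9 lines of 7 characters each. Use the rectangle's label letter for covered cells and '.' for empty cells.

.......
.......
.....AA
.....AA
..BB.AA
..BB...
..BB...
..BB.CC
.....CC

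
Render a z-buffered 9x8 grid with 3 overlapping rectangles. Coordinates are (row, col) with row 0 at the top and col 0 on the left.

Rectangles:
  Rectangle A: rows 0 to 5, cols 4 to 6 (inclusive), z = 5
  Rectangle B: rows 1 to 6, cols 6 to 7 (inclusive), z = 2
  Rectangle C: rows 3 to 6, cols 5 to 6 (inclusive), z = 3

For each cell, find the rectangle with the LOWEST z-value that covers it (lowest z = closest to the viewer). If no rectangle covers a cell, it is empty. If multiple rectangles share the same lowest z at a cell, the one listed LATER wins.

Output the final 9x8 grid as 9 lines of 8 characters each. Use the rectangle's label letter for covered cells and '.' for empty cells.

....AAA.
....AABB
....AABB
....ACBB
....ACBB
....ACBB
.....CBB
........
........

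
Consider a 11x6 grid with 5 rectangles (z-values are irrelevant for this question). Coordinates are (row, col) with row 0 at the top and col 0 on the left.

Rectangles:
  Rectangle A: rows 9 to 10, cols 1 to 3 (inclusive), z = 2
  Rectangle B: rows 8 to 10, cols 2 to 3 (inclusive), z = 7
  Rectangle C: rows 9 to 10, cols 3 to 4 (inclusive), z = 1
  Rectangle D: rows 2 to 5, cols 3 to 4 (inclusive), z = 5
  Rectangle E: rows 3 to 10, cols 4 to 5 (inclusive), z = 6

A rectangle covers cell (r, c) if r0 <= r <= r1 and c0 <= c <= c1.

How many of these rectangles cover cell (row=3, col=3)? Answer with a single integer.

Check cell (3,3):
  A: rows 9-10 cols 1-3 -> outside (row miss)
  B: rows 8-10 cols 2-3 -> outside (row miss)
  C: rows 9-10 cols 3-4 -> outside (row miss)
  D: rows 2-5 cols 3-4 -> covers
  E: rows 3-10 cols 4-5 -> outside (col miss)
Count covering = 1

Answer: 1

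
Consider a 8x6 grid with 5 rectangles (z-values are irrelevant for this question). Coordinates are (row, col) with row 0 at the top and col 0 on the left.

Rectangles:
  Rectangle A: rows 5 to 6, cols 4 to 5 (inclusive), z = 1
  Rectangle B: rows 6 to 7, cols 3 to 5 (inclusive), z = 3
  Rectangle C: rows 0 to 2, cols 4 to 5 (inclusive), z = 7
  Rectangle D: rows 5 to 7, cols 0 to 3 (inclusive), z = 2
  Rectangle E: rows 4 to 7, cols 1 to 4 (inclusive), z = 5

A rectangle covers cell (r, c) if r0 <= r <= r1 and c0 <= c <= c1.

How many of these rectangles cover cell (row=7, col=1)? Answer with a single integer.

Answer: 2

Derivation:
Check cell (7,1):
  A: rows 5-6 cols 4-5 -> outside (row miss)
  B: rows 6-7 cols 3-5 -> outside (col miss)
  C: rows 0-2 cols 4-5 -> outside (row miss)
  D: rows 5-7 cols 0-3 -> covers
  E: rows 4-7 cols 1-4 -> covers
Count covering = 2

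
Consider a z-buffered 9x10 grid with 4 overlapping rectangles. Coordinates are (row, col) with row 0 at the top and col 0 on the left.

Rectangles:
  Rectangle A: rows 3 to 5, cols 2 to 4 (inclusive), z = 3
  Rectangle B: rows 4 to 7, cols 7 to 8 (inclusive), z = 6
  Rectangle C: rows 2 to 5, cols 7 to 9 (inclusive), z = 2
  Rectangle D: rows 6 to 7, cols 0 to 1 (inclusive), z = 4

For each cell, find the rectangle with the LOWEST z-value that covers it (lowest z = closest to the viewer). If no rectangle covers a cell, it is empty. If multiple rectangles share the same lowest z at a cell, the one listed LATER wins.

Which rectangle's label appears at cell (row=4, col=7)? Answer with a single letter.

Answer: C

Derivation:
Check cell (4,7):
  A: rows 3-5 cols 2-4 -> outside (col miss)
  B: rows 4-7 cols 7-8 z=6 -> covers; best now B (z=6)
  C: rows 2-5 cols 7-9 z=2 -> covers; best now C (z=2)
  D: rows 6-7 cols 0-1 -> outside (row miss)
Winner: C at z=2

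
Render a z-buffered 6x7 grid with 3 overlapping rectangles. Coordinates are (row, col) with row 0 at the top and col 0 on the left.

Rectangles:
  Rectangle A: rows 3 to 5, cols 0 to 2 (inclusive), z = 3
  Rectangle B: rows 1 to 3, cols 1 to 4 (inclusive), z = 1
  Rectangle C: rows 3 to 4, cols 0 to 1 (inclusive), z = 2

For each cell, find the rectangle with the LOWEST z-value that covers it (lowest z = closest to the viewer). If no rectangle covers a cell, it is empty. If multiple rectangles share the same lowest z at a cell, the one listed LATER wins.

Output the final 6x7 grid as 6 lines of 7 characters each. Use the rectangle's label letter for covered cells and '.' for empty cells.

.......
.BBBB..
.BBBB..
CBBBB..
CCA....
AAA....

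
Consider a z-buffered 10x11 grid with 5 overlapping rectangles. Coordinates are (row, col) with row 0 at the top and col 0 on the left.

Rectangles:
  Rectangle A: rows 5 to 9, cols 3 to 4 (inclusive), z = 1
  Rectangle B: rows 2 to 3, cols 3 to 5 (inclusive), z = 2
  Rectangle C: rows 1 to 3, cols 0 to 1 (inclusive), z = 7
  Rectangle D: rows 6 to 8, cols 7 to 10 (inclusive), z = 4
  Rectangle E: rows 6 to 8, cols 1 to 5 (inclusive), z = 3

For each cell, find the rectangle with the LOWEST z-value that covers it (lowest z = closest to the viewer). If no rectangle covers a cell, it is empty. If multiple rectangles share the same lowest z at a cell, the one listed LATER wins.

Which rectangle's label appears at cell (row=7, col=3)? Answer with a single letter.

Answer: A

Derivation:
Check cell (7,3):
  A: rows 5-9 cols 3-4 z=1 -> covers; best now A (z=1)
  B: rows 2-3 cols 3-5 -> outside (row miss)
  C: rows 1-3 cols 0-1 -> outside (row miss)
  D: rows 6-8 cols 7-10 -> outside (col miss)
  E: rows 6-8 cols 1-5 z=3 -> covers; best now A (z=1)
Winner: A at z=1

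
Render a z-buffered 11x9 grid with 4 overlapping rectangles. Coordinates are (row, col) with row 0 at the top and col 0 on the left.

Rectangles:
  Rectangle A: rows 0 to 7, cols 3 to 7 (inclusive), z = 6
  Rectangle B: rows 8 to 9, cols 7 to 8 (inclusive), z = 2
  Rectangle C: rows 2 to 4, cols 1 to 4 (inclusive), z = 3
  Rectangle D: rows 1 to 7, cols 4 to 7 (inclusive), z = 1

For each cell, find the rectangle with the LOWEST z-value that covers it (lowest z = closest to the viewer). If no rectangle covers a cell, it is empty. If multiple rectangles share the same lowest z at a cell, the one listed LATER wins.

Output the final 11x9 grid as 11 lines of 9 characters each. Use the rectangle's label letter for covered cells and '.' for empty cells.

...AAAAA.
...ADDDD.
.CCCDDDD.
.CCCDDDD.
.CCCDDDD.
...ADDDD.
...ADDDD.
...ADDDD.
.......BB
.......BB
.........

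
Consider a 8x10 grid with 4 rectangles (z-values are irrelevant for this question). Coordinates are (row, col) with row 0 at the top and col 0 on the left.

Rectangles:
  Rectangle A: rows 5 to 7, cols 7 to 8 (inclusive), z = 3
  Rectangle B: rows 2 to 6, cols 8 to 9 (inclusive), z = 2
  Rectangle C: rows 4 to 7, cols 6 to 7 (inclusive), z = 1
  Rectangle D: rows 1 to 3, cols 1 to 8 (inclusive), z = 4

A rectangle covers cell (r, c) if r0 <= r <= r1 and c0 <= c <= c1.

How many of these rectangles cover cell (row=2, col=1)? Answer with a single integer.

Answer: 1

Derivation:
Check cell (2,1):
  A: rows 5-7 cols 7-8 -> outside (row miss)
  B: rows 2-6 cols 8-9 -> outside (col miss)
  C: rows 4-7 cols 6-7 -> outside (row miss)
  D: rows 1-3 cols 1-8 -> covers
Count covering = 1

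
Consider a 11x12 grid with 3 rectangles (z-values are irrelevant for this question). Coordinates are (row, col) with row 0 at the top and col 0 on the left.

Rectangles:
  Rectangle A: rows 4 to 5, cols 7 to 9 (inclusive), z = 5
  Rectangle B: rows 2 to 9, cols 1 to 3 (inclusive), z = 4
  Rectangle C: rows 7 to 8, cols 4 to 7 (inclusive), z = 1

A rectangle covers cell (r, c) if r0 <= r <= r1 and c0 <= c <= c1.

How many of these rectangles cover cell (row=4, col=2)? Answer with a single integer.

Answer: 1

Derivation:
Check cell (4,2):
  A: rows 4-5 cols 7-9 -> outside (col miss)
  B: rows 2-9 cols 1-3 -> covers
  C: rows 7-8 cols 4-7 -> outside (row miss)
Count covering = 1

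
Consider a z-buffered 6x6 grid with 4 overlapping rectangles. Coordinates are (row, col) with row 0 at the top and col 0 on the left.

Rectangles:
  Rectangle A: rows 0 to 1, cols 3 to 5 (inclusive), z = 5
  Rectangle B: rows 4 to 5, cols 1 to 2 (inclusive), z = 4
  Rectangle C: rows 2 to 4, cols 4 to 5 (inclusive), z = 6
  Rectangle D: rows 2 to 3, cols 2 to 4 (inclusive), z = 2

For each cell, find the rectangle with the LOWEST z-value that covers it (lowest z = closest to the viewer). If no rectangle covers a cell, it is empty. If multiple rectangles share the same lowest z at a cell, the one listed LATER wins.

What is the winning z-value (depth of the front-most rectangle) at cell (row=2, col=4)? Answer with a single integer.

Check cell (2,4):
  A: rows 0-1 cols 3-5 -> outside (row miss)
  B: rows 4-5 cols 1-2 -> outside (row miss)
  C: rows 2-4 cols 4-5 z=6 -> covers; best now C (z=6)
  D: rows 2-3 cols 2-4 z=2 -> covers; best now D (z=2)
Winner: D at z=2

Answer: 2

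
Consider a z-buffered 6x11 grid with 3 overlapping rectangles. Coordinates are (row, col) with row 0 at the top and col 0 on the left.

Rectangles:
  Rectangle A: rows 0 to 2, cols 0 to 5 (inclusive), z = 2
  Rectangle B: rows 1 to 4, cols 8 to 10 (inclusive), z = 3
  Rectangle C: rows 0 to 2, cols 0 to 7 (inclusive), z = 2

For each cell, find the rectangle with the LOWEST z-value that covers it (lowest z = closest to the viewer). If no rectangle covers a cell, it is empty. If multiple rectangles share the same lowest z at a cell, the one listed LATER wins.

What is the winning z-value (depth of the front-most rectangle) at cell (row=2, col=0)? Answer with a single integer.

Answer: 2

Derivation:
Check cell (2,0):
  A: rows 0-2 cols 0-5 z=2 -> covers; best now A (z=2)
  B: rows 1-4 cols 8-10 -> outside (col miss)
  C: rows 0-2 cols 0-7 z=2 -> covers; best now C (z=2)
Winner: C at z=2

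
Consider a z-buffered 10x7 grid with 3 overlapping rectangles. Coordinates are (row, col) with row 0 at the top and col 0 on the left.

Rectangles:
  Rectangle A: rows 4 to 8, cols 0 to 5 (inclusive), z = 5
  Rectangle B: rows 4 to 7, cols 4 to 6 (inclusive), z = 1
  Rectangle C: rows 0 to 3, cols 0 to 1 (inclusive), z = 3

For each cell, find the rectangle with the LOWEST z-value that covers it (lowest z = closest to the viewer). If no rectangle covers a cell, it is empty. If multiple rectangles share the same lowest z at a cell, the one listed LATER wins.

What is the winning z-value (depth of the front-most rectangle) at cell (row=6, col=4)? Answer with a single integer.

Answer: 1

Derivation:
Check cell (6,4):
  A: rows 4-8 cols 0-5 z=5 -> covers; best now A (z=5)
  B: rows 4-7 cols 4-6 z=1 -> covers; best now B (z=1)
  C: rows 0-3 cols 0-1 -> outside (row miss)
Winner: B at z=1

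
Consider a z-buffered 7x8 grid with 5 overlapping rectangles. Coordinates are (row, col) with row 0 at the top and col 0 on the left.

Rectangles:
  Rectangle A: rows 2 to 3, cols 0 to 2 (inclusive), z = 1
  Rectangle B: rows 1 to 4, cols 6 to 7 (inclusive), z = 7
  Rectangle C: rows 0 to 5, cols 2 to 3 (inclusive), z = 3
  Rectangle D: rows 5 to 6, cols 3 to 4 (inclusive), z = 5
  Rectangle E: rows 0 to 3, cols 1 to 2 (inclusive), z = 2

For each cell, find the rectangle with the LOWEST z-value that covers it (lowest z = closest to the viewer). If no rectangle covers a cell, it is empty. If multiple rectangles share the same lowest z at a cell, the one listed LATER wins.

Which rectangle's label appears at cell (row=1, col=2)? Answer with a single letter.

Check cell (1,2):
  A: rows 2-3 cols 0-2 -> outside (row miss)
  B: rows 1-4 cols 6-7 -> outside (col miss)
  C: rows 0-5 cols 2-3 z=3 -> covers; best now C (z=3)
  D: rows 5-6 cols 3-4 -> outside (row miss)
  E: rows 0-3 cols 1-2 z=2 -> covers; best now E (z=2)
Winner: E at z=2

Answer: E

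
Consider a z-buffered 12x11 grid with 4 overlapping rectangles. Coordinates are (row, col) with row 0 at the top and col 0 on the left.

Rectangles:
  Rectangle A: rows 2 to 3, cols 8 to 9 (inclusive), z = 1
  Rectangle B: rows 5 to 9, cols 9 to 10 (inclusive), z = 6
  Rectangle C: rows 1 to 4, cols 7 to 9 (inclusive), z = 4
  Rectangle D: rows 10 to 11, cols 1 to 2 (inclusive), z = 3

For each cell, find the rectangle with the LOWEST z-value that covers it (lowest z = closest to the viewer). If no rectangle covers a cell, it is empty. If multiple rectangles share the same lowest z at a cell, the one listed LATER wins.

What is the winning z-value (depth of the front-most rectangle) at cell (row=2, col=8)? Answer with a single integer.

Answer: 1

Derivation:
Check cell (2,8):
  A: rows 2-3 cols 8-9 z=1 -> covers; best now A (z=1)
  B: rows 5-9 cols 9-10 -> outside (row miss)
  C: rows 1-4 cols 7-9 z=4 -> covers; best now A (z=1)
  D: rows 10-11 cols 1-2 -> outside (row miss)
Winner: A at z=1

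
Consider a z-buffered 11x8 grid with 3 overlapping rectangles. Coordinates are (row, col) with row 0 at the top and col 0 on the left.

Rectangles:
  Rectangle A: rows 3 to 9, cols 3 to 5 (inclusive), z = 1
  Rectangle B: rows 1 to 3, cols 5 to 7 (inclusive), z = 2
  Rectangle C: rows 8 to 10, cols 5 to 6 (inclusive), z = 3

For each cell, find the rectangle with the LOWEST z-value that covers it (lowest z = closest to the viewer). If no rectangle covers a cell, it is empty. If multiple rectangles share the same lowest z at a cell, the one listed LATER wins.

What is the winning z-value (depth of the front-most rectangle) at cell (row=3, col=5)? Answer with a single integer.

Answer: 1

Derivation:
Check cell (3,5):
  A: rows 3-9 cols 3-5 z=1 -> covers; best now A (z=1)
  B: rows 1-3 cols 5-7 z=2 -> covers; best now A (z=1)
  C: rows 8-10 cols 5-6 -> outside (row miss)
Winner: A at z=1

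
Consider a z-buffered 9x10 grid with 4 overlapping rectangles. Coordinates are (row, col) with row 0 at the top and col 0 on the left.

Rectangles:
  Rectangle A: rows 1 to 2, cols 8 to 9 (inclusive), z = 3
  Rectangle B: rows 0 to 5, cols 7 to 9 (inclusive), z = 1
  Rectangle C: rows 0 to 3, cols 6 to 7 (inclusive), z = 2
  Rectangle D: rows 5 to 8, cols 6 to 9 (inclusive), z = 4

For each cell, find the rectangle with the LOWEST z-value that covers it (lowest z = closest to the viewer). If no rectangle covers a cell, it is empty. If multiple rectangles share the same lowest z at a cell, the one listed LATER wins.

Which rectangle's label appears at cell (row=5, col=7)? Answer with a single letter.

Answer: B

Derivation:
Check cell (5,7):
  A: rows 1-2 cols 8-9 -> outside (row miss)
  B: rows 0-5 cols 7-9 z=1 -> covers; best now B (z=1)
  C: rows 0-3 cols 6-7 -> outside (row miss)
  D: rows 5-8 cols 6-9 z=4 -> covers; best now B (z=1)
Winner: B at z=1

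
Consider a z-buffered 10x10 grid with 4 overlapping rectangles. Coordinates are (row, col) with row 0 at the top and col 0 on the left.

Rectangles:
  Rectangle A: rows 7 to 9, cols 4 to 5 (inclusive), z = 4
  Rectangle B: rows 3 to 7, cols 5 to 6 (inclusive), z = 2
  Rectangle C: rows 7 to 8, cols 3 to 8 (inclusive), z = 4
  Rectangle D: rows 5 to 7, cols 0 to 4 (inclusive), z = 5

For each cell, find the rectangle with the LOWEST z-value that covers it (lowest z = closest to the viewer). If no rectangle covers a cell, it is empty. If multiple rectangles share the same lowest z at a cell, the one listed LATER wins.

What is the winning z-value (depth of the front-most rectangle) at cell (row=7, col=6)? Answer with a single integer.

Check cell (7,6):
  A: rows 7-9 cols 4-5 -> outside (col miss)
  B: rows 3-7 cols 5-6 z=2 -> covers; best now B (z=2)
  C: rows 7-8 cols 3-8 z=4 -> covers; best now B (z=2)
  D: rows 5-7 cols 0-4 -> outside (col miss)
Winner: B at z=2

Answer: 2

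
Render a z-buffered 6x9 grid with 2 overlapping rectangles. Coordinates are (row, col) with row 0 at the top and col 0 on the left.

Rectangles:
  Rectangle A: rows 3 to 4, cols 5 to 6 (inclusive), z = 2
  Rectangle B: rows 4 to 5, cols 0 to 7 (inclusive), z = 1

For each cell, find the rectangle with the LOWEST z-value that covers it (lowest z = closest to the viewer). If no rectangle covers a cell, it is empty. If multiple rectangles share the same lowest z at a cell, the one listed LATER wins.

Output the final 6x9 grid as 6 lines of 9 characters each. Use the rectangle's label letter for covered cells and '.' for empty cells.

.........
.........
.........
.....AA..
BBBBBBBB.
BBBBBBBB.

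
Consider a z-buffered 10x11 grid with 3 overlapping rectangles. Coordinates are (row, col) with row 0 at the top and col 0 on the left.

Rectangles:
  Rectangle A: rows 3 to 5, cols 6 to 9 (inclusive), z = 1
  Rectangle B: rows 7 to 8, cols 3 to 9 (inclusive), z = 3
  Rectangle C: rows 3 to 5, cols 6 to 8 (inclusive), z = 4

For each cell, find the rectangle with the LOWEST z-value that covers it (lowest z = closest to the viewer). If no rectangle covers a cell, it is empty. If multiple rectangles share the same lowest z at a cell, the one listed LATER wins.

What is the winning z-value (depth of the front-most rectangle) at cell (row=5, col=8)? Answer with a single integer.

Answer: 1

Derivation:
Check cell (5,8):
  A: rows 3-5 cols 6-9 z=1 -> covers; best now A (z=1)
  B: rows 7-8 cols 3-9 -> outside (row miss)
  C: rows 3-5 cols 6-8 z=4 -> covers; best now A (z=1)
Winner: A at z=1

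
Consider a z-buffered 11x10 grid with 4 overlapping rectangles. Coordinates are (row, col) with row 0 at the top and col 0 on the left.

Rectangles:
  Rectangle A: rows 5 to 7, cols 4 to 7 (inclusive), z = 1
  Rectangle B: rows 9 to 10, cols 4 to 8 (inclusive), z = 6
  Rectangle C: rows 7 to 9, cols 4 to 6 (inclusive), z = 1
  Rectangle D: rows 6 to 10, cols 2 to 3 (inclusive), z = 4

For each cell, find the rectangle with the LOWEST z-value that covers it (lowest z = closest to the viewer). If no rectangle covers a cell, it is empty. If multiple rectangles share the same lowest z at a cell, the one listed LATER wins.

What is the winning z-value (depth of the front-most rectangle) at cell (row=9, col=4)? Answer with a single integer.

Answer: 1

Derivation:
Check cell (9,4):
  A: rows 5-7 cols 4-7 -> outside (row miss)
  B: rows 9-10 cols 4-8 z=6 -> covers; best now B (z=6)
  C: rows 7-9 cols 4-6 z=1 -> covers; best now C (z=1)
  D: rows 6-10 cols 2-3 -> outside (col miss)
Winner: C at z=1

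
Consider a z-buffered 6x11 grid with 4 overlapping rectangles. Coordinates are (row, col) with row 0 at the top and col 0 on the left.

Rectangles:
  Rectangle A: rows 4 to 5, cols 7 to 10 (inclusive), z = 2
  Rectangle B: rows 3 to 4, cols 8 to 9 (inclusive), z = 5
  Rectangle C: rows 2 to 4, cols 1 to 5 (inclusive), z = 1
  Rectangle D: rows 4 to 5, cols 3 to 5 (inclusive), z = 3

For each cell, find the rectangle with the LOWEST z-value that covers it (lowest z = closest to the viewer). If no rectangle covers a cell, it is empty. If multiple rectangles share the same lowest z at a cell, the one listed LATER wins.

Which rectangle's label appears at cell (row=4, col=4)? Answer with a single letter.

Answer: C

Derivation:
Check cell (4,4):
  A: rows 4-5 cols 7-10 -> outside (col miss)
  B: rows 3-4 cols 8-9 -> outside (col miss)
  C: rows 2-4 cols 1-5 z=1 -> covers; best now C (z=1)
  D: rows 4-5 cols 3-5 z=3 -> covers; best now C (z=1)
Winner: C at z=1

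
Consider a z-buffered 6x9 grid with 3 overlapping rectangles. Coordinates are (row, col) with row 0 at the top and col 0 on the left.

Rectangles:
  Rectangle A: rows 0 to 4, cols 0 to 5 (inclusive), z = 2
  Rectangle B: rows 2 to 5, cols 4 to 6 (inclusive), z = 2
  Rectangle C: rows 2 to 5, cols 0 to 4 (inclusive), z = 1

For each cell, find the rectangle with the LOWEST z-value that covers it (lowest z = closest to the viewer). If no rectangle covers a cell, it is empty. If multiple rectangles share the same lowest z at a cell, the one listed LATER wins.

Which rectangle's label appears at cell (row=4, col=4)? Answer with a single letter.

Answer: C

Derivation:
Check cell (4,4):
  A: rows 0-4 cols 0-5 z=2 -> covers; best now A (z=2)
  B: rows 2-5 cols 4-6 z=2 -> covers; best now B (z=2)
  C: rows 2-5 cols 0-4 z=1 -> covers; best now C (z=1)
Winner: C at z=1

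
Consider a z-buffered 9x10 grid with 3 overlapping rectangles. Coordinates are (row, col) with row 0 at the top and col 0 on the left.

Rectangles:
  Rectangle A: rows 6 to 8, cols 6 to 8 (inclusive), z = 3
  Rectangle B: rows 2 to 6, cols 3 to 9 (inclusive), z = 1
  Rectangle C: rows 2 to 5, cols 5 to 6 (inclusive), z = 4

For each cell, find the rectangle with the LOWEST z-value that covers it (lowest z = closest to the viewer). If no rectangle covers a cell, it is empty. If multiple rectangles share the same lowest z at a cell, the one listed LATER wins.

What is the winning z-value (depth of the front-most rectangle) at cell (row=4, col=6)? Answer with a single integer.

Answer: 1

Derivation:
Check cell (4,6):
  A: rows 6-8 cols 6-8 -> outside (row miss)
  B: rows 2-6 cols 3-9 z=1 -> covers; best now B (z=1)
  C: rows 2-5 cols 5-6 z=4 -> covers; best now B (z=1)
Winner: B at z=1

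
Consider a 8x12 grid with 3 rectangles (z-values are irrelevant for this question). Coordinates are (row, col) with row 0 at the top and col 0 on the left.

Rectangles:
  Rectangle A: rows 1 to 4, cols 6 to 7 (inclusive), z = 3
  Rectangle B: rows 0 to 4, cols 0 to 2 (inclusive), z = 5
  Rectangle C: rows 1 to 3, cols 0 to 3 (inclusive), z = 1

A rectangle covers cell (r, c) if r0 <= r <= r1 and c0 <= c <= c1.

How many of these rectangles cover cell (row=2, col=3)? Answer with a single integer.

Answer: 1

Derivation:
Check cell (2,3):
  A: rows 1-4 cols 6-7 -> outside (col miss)
  B: rows 0-4 cols 0-2 -> outside (col miss)
  C: rows 1-3 cols 0-3 -> covers
Count covering = 1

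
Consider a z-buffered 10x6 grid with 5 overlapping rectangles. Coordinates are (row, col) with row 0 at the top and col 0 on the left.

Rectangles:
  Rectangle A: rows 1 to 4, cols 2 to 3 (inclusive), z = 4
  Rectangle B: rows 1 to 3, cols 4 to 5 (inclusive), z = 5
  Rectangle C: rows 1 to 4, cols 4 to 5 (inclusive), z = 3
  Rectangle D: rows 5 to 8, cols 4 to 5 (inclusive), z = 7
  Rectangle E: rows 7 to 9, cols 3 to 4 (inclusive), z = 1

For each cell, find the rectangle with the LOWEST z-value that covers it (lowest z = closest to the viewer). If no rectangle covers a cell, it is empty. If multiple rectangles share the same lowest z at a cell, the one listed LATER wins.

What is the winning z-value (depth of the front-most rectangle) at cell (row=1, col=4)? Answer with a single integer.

Answer: 3

Derivation:
Check cell (1,4):
  A: rows 1-4 cols 2-3 -> outside (col miss)
  B: rows 1-3 cols 4-5 z=5 -> covers; best now B (z=5)
  C: rows 1-4 cols 4-5 z=3 -> covers; best now C (z=3)
  D: rows 5-8 cols 4-5 -> outside (row miss)
  E: rows 7-9 cols 3-4 -> outside (row miss)
Winner: C at z=3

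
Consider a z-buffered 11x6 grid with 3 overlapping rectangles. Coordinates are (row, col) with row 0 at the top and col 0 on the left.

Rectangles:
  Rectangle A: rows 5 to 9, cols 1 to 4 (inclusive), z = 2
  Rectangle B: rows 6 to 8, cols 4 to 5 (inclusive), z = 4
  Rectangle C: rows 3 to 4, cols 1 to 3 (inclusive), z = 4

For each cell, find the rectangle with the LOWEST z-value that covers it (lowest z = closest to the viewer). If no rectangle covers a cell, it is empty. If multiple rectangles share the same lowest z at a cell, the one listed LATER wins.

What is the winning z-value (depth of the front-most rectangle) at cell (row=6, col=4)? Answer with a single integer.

Check cell (6,4):
  A: rows 5-9 cols 1-4 z=2 -> covers; best now A (z=2)
  B: rows 6-8 cols 4-5 z=4 -> covers; best now A (z=2)
  C: rows 3-4 cols 1-3 -> outside (row miss)
Winner: A at z=2

Answer: 2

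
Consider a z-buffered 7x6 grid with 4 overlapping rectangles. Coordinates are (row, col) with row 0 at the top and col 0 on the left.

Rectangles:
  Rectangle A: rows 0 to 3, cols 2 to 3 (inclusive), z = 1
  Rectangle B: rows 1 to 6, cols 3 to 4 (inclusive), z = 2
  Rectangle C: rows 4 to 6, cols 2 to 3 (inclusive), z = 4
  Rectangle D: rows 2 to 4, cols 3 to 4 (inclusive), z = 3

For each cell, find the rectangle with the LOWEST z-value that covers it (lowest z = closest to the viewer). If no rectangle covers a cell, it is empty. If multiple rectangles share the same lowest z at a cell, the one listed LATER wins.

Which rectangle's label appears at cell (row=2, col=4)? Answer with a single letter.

Check cell (2,4):
  A: rows 0-3 cols 2-3 -> outside (col miss)
  B: rows 1-6 cols 3-4 z=2 -> covers; best now B (z=2)
  C: rows 4-6 cols 2-3 -> outside (row miss)
  D: rows 2-4 cols 3-4 z=3 -> covers; best now B (z=2)
Winner: B at z=2

Answer: B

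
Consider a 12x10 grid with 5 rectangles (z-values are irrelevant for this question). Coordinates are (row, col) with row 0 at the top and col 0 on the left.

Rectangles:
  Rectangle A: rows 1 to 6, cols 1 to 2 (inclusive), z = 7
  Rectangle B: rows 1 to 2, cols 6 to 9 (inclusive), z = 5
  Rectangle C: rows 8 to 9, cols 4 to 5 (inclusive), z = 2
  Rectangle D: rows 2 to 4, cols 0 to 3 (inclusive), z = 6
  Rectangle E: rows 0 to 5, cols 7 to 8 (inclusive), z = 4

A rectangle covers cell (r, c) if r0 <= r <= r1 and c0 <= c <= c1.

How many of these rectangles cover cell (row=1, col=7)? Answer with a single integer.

Answer: 2

Derivation:
Check cell (1,7):
  A: rows 1-6 cols 1-2 -> outside (col miss)
  B: rows 1-2 cols 6-9 -> covers
  C: rows 8-9 cols 4-5 -> outside (row miss)
  D: rows 2-4 cols 0-3 -> outside (row miss)
  E: rows 0-5 cols 7-8 -> covers
Count covering = 2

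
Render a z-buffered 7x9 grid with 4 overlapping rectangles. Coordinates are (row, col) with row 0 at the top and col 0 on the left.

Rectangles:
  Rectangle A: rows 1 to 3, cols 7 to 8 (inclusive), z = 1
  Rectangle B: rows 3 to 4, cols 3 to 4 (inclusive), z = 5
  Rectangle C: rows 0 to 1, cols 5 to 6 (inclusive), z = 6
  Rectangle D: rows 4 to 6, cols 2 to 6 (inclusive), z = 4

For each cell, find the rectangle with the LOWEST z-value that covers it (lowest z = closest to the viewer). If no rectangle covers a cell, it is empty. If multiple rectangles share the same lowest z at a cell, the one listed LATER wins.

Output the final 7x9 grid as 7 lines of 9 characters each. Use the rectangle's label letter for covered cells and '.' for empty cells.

.....CC..
.....CCAA
.......AA
...BB..AA
..DDDDD..
..DDDDD..
..DDDDD..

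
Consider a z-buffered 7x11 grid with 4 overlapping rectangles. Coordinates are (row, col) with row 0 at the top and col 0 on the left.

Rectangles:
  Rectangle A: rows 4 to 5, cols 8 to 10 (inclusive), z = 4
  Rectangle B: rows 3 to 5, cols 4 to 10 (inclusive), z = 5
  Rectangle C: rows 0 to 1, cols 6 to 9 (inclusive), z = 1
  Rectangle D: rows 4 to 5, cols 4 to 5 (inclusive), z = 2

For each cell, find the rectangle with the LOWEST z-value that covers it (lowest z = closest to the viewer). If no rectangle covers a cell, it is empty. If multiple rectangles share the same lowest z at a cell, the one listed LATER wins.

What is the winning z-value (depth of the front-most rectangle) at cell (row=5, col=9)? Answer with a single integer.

Check cell (5,9):
  A: rows 4-5 cols 8-10 z=4 -> covers; best now A (z=4)
  B: rows 3-5 cols 4-10 z=5 -> covers; best now A (z=4)
  C: rows 0-1 cols 6-9 -> outside (row miss)
  D: rows 4-5 cols 4-5 -> outside (col miss)
Winner: A at z=4

Answer: 4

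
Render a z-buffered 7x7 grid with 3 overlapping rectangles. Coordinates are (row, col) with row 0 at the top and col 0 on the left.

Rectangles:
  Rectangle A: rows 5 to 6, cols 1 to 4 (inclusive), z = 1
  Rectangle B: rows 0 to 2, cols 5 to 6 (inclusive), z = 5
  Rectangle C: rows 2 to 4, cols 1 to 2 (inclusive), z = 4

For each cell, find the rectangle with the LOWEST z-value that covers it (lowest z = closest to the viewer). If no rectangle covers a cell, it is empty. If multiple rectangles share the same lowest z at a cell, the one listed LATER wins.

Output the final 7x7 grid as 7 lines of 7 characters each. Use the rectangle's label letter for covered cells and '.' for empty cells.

.....BB
.....BB
.CC..BB
.CC....
.CC....
.AAAA..
.AAAA..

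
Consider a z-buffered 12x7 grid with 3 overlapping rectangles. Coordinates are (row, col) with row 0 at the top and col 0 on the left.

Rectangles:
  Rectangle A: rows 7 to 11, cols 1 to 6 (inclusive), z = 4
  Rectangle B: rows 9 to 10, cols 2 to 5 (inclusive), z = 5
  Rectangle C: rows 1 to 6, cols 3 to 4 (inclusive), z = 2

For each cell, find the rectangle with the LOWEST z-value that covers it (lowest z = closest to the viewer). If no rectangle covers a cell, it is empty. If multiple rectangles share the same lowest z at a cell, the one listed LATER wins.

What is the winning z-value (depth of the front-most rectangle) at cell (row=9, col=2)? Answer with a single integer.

Check cell (9,2):
  A: rows 7-11 cols 1-6 z=4 -> covers; best now A (z=4)
  B: rows 9-10 cols 2-5 z=5 -> covers; best now A (z=4)
  C: rows 1-6 cols 3-4 -> outside (row miss)
Winner: A at z=4

Answer: 4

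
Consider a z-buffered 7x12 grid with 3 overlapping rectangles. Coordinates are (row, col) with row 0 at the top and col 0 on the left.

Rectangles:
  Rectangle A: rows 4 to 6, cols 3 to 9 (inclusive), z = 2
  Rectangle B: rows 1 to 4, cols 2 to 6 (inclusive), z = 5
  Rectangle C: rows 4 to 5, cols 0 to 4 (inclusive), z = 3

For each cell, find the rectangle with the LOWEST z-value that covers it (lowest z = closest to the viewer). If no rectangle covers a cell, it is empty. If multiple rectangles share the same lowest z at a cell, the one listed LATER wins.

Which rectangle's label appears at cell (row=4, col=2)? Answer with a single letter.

Answer: C

Derivation:
Check cell (4,2):
  A: rows 4-6 cols 3-9 -> outside (col miss)
  B: rows 1-4 cols 2-6 z=5 -> covers; best now B (z=5)
  C: rows 4-5 cols 0-4 z=3 -> covers; best now C (z=3)
Winner: C at z=3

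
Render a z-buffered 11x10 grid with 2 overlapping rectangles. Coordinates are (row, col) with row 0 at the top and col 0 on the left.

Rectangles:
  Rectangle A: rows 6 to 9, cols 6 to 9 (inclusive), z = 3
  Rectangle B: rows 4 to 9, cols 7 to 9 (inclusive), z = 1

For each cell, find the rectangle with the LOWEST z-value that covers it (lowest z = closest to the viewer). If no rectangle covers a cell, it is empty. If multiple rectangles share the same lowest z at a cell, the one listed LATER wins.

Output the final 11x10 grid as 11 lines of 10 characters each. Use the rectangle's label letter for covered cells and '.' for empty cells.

..........
..........
..........
..........
.......BBB
.......BBB
......ABBB
......ABBB
......ABBB
......ABBB
..........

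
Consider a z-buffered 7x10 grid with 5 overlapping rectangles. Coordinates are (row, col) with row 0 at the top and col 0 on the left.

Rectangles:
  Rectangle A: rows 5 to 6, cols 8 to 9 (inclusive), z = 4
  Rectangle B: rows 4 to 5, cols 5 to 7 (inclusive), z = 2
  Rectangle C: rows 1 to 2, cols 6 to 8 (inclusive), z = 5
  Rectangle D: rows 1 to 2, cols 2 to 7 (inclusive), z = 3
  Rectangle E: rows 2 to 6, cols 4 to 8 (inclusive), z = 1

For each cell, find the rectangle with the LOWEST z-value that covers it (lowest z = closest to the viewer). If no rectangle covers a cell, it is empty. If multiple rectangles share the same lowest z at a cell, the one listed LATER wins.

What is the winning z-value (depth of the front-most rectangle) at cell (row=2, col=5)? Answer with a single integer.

Check cell (2,5):
  A: rows 5-6 cols 8-9 -> outside (row miss)
  B: rows 4-5 cols 5-7 -> outside (row miss)
  C: rows 1-2 cols 6-8 -> outside (col miss)
  D: rows 1-2 cols 2-7 z=3 -> covers; best now D (z=3)
  E: rows 2-6 cols 4-8 z=1 -> covers; best now E (z=1)
Winner: E at z=1

Answer: 1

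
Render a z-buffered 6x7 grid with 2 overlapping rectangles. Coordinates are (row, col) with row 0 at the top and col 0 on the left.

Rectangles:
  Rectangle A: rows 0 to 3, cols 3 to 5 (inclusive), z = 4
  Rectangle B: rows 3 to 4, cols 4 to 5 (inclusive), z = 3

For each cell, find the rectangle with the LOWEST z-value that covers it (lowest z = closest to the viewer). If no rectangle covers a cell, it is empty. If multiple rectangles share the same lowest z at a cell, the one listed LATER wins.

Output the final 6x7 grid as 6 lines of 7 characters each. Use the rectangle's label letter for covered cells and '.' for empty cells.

...AAA.
...AAA.
...AAA.
...ABB.
....BB.
.......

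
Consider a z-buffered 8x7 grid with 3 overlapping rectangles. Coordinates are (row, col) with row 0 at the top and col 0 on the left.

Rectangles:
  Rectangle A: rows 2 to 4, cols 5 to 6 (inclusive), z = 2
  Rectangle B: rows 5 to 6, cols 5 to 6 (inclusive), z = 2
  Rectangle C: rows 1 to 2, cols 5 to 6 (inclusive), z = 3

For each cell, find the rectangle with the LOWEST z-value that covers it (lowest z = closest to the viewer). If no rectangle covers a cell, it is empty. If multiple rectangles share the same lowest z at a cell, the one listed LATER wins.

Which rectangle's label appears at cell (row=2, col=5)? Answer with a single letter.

Answer: A

Derivation:
Check cell (2,5):
  A: rows 2-4 cols 5-6 z=2 -> covers; best now A (z=2)
  B: rows 5-6 cols 5-6 -> outside (row miss)
  C: rows 1-2 cols 5-6 z=3 -> covers; best now A (z=2)
Winner: A at z=2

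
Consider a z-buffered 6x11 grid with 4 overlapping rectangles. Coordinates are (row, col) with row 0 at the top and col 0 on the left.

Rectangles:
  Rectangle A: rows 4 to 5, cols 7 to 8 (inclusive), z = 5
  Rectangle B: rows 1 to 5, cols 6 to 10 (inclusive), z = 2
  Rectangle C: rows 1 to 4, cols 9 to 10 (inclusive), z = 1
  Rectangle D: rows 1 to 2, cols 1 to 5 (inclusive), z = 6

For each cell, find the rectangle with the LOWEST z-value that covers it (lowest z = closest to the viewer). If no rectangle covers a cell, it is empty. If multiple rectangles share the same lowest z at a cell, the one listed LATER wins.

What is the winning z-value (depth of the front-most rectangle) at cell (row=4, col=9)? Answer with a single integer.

Check cell (4,9):
  A: rows 4-5 cols 7-8 -> outside (col miss)
  B: rows 1-5 cols 6-10 z=2 -> covers; best now B (z=2)
  C: rows 1-4 cols 9-10 z=1 -> covers; best now C (z=1)
  D: rows 1-2 cols 1-5 -> outside (row miss)
Winner: C at z=1

Answer: 1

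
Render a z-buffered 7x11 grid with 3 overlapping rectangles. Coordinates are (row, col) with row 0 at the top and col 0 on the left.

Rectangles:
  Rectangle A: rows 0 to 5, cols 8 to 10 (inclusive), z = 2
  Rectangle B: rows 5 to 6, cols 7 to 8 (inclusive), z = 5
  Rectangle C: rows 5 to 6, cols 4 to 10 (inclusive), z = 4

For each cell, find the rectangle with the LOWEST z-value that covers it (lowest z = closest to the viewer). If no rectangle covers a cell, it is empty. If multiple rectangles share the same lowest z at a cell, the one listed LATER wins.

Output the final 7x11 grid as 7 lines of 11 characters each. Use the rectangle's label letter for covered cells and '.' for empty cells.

........AAA
........AAA
........AAA
........AAA
........AAA
....CCCCAAA
....CCCCCCC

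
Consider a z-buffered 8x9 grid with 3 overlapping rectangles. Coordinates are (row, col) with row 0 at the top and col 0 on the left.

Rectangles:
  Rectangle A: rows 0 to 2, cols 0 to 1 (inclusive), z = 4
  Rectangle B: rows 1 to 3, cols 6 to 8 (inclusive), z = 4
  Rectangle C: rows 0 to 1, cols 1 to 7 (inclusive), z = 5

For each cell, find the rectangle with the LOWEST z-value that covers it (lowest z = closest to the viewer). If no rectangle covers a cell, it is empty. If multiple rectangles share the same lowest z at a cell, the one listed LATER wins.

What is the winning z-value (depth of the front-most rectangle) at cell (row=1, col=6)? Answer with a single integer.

Answer: 4

Derivation:
Check cell (1,6):
  A: rows 0-2 cols 0-1 -> outside (col miss)
  B: rows 1-3 cols 6-8 z=4 -> covers; best now B (z=4)
  C: rows 0-1 cols 1-7 z=5 -> covers; best now B (z=4)
Winner: B at z=4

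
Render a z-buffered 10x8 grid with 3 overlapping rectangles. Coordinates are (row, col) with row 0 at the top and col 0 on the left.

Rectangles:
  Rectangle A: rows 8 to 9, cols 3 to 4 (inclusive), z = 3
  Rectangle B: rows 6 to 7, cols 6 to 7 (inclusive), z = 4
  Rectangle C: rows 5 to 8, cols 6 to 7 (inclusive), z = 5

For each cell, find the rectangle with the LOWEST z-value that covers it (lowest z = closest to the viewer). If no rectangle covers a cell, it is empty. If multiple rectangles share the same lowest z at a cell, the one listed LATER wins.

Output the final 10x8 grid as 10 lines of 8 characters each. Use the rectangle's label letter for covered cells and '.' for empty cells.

........
........
........
........
........
......CC
......BB
......BB
...AA.CC
...AA...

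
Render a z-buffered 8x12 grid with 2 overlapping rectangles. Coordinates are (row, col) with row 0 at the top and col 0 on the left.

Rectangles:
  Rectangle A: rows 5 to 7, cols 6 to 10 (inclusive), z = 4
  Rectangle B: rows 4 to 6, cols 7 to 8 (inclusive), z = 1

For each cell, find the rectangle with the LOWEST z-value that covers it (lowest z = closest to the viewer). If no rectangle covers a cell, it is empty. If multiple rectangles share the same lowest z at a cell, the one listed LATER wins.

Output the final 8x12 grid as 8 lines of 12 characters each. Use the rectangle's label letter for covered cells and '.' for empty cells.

............
............
............
............
.......BB...
......ABBAA.
......ABBAA.
......AAAAA.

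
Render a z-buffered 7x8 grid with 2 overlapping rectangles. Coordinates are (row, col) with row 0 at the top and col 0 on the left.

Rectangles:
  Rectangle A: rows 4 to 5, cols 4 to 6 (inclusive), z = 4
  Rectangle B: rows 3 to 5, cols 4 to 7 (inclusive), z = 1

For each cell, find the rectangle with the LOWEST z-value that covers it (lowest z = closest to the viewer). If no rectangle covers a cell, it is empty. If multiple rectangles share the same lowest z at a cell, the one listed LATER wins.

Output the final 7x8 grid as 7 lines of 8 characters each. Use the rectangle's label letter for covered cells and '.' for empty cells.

........
........
........
....BBBB
....BBBB
....BBBB
........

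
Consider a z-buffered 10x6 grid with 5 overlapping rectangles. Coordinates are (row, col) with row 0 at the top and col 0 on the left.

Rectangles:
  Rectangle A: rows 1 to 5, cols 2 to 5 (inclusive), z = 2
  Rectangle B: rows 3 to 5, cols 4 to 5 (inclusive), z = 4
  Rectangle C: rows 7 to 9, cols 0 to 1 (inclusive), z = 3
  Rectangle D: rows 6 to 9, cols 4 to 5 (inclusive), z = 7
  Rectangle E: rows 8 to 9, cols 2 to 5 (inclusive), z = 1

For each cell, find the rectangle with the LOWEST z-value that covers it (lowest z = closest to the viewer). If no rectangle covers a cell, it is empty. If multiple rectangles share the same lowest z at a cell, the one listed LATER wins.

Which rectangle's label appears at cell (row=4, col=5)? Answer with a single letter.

Check cell (4,5):
  A: rows 1-5 cols 2-5 z=2 -> covers; best now A (z=2)
  B: rows 3-5 cols 4-5 z=4 -> covers; best now A (z=2)
  C: rows 7-9 cols 0-1 -> outside (row miss)
  D: rows 6-9 cols 4-5 -> outside (row miss)
  E: rows 8-9 cols 2-5 -> outside (row miss)
Winner: A at z=2

Answer: A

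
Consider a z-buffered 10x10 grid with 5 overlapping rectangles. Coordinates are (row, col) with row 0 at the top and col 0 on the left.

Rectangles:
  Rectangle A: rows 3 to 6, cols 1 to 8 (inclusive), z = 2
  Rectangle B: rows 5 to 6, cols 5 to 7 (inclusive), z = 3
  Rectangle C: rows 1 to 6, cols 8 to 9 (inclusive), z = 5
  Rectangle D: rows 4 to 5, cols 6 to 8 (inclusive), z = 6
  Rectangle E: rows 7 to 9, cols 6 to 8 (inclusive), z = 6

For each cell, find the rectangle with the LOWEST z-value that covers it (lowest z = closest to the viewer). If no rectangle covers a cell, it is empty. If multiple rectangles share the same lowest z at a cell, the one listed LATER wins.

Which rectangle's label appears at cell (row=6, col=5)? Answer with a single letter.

Answer: A

Derivation:
Check cell (6,5):
  A: rows 3-6 cols 1-8 z=2 -> covers; best now A (z=2)
  B: rows 5-6 cols 5-7 z=3 -> covers; best now A (z=2)
  C: rows 1-6 cols 8-9 -> outside (col miss)
  D: rows 4-5 cols 6-8 -> outside (row miss)
  E: rows 7-9 cols 6-8 -> outside (row miss)
Winner: A at z=2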